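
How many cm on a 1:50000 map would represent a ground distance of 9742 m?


map_cm = 9742 * 100 / 50000 = 19.484 cm ≈ 19.48 cm

19.48 cm


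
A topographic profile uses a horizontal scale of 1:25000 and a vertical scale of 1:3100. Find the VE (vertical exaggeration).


VE = horizontal_scale / vertical_scale = 25000 / 3100 ≈ 8.1

8.1x


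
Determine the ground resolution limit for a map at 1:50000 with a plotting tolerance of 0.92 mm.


ground = 0.92 mm * 50000 / 1000 = 46.0 m

46.0 m


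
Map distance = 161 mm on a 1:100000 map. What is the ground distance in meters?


ground = 161 mm * 100000 / 1000 = 16100.0 m

16100.0 m


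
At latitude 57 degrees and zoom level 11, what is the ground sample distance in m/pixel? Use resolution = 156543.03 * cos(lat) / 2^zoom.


res = 156543.03 * cos(57) / 2^11 = 156543.03 * 0.54463904 / 2048 = 41.63 m/pixel

41.63 m/pixel


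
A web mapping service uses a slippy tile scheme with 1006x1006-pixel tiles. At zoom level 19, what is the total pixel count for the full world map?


tiles per axis = 2^19 = 524288
total tiles = 524288^2 = 274877906944
pixels per axis = 524288 * 1006 = 527433728
total pixels = 527433728^2 = 278186337431977984

278186337431977984 pixels


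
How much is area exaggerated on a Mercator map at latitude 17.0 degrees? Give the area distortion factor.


area_distortion = 1/cos^2(17.0) = 1.093

1.093


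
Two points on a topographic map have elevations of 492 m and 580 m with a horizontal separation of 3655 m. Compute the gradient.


gradient = (580 - 492) / 3655 = 88 / 3655 = 0.0241

0.0241


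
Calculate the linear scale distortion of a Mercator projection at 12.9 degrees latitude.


SF = 1 / cos(12.9) = 1 / 0.974761 = 1.026

1.026


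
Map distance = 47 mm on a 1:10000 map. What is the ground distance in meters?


ground = 47 mm * 10000 / 1000 = 470.0 m

470.0 m


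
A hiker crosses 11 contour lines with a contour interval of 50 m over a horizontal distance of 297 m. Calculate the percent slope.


elevation change = 11 * 50 = 550 m
slope = 550 / 297 * 100 = 185.2%

185.2%


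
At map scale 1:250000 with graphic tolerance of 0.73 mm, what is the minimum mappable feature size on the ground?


ground = 0.73 mm * 250000 / 1000 = 182.5 m

182.5 m


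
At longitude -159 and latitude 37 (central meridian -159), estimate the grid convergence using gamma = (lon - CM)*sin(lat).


gamma = (-159 - -159) * sin(37) = 0 * 0.601815 = 0.0 degrees

0.0 degrees


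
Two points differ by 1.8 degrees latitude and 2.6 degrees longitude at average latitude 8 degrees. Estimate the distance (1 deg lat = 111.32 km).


dlat_km = 1.8 * 111.32 = 200.376
dlon_km = 2.6 * 111.32 * cos(8) ≈ 286.615
dist = sqrt(200.376^2 + 286.615^2) ≈ 349.7 km

349.7 km


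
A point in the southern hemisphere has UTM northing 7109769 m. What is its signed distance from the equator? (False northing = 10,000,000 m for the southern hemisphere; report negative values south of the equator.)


For southern: actual = 7109769 - 10000000 = -2890231 m

-2890231 m


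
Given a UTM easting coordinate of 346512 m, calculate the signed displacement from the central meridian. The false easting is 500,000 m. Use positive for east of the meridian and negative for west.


displacement = 346512 - 500000 = -153488 m

-153488 m


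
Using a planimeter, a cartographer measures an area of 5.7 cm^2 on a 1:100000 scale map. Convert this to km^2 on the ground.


ground_area = 5.7 * (100000/100)^2 = 5700000.0 m^2 = 5.7 km^2

5.7 km^2


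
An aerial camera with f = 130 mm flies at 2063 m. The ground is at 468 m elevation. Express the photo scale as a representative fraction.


scale = f / (H - h) = 130 mm / 1595 m = 130 / 1595000 = 1:12269

1:12269


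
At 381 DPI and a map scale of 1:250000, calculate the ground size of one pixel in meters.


pixel_cm = 2.54 / 381 ≈ 0.006667 cm
ground = pixel_cm * 250000 / 100 = 2.54 * 250000 / (381 * 100) = 635000 / 38100 ≈ 16.67 m

16.67 m


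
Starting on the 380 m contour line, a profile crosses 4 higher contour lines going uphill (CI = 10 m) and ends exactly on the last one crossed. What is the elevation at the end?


elevation = 380 + 4 * 10 = 420 m

420 m


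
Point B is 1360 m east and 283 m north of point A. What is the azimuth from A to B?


az = atan2(1360, 283) = 78.2 deg
adjusted to 0-360: 78.2 degrees

78.2 degrees


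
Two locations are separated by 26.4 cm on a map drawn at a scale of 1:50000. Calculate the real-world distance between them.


ground = 26.4 cm * 50000 / 100 = 13200.0 m = 13.2 km

13.2 km


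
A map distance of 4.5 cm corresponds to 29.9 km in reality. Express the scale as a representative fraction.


ground = 29.9 km = 2990000 cm; RF denominator = ground / map = 2990000 / 4.5 ≈ 664444; RF = 1:664444

1:664444


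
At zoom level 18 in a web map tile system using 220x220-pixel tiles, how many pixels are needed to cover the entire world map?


tiles per axis = 2^18 = 262144
total tiles = 262144^2 = 68719476736
pixels per axis = 262144 * 220 = 57671680
total pixels = 57671680^2 = 3326022674022400

3326022674022400 pixels


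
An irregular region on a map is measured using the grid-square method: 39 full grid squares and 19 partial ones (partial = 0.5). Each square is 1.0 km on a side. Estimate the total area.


effective squares = 39 + 19 * 0.5 = 48.5
area = 48.5 * 1.0 = 48.5 km^2

48.5 km^2


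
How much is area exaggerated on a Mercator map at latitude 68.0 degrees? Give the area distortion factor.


area_distortion = 1/cos^2(68.0) = 7.126

7.126


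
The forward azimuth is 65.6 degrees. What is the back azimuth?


back azimuth = (65.6 + 180) mod 360 = 245.6 degrees

245.6 degrees


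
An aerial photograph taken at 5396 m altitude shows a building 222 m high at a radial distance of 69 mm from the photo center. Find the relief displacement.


d = h * r / H = 222 * 69 / 5396 = 2.84 mm

2.84 mm


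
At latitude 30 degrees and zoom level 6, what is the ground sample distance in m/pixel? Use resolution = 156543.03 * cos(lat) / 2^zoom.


res = 156543.03 * cos(30) / 2^6 = 156543.03 * 0.8660254 / 64 = 2118.29 m/pixel

2118.29 m/pixel


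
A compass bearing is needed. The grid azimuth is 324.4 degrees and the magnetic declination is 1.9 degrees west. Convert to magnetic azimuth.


magnetic azimuth = grid azimuth - declination (east +ve)
mag_az = 324.4 - -1.9 = 326.3 degrees

326.3 degrees


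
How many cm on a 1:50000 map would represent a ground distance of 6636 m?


map_cm = 6636 * 100 / 50000 = 13.272 cm ≈ 13.27 cm

13.27 cm


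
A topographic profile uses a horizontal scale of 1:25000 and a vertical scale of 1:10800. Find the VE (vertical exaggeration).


VE = horizontal_scale / vertical_scale = 25000 / 10800 ≈ 2.3

2.3x


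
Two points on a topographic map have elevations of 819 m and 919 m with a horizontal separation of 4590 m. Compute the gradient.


gradient = (919 - 819) / 4590 = 100 / 4590 = 0.0218

0.0218


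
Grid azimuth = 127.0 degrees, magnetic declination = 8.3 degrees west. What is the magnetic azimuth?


magnetic azimuth = grid azimuth - declination (east +ve)
mag_az = 127.0 - -8.3 = 135.3 degrees

135.3 degrees


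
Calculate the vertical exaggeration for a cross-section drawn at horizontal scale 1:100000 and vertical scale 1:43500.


VE = horizontal_scale / vertical_scale = 100000 / 43500 ≈ 2.3

2.3x


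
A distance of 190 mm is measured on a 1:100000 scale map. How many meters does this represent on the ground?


ground = 190 mm * 100000 / 1000 = 19000.0 m

19000.0 m


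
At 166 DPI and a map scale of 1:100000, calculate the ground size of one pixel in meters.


pixel_cm = 2.54 / 166 ≈ 0.015301 cm
ground = pixel_cm * 100000 / 100 = 2.54 * 100000 / (166 * 100) = 254000 / 16600 ≈ 15.3 m

15.3 m


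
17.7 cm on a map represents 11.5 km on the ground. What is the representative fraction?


ground = 11.5 km = 1150000 cm; RF denominator = ground / map = 1150000 / 17.7 ≈ 64972; RF = 1:64972

1:64972


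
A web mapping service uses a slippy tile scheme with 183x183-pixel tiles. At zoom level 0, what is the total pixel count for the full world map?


tiles per axis = 2^0 = 1
total tiles = 1^2 = 1
pixels per axis = 1 * 183 = 183
total pixels = 183^2 = 33489

33489 pixels


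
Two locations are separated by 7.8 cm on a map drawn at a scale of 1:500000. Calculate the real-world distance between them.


ground = 7.8 cm * 500000 / 100 = 39000.0 m = 39.0 km

39.0 km


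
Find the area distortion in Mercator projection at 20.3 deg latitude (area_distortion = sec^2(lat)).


area_distortion = 1/cos^2(20.3) = 1.137

1.137


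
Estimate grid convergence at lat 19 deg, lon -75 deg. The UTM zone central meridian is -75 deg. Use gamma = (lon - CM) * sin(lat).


gamma = (-75 - -75) * sin(19) = 0 * 0.325568 = 0.0 degrees

0.0 degrees


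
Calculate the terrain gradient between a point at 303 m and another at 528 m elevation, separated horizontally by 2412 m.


gradient = (528 - 303) / 2412 = 225 / 2412 = 0.0933

0.0933


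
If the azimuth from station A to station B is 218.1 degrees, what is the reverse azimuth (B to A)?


back azimuth = (218.1 + 180) mod 360 = 38.1 degrees

38.1 degrees


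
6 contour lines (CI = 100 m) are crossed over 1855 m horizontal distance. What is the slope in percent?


elevation change = 6 * 100 = 600 m
slope = 600 / 1855 * 100 = 32.3%

32.3%


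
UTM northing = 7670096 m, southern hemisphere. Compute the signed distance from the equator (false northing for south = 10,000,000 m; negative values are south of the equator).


For southern: actual = 7670096 - 10000000 = -2329904 m

-2329904 m


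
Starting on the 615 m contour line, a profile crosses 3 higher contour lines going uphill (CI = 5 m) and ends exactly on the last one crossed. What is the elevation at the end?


elevation = 615 + 3 * 5 = 630 m

630 m


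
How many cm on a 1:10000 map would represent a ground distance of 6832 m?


map_cm = 6832 * 100 / 10000 = 68.32 cm

68.32 cm


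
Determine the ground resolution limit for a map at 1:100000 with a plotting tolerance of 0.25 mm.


ground = 0.25 mm * 100000 / 1000 = 25.0 m

25.0 m


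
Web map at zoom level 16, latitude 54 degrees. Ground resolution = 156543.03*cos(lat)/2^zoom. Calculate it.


res = 156543.03 * cos(54) / 2^16 = 156543.03 * 0.58778525 / 65536 = 1.4 m/pixel

1.4 m/pixel


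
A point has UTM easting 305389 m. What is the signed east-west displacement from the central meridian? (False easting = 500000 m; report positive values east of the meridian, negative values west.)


displacement = 305389 - 500000 = -194611 m

-194611 m


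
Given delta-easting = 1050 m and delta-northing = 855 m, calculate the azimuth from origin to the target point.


az = atan2(1050, 855) = 50.8 deg
adjusted to 0-360: 50.8 degrees

50.8 degrees


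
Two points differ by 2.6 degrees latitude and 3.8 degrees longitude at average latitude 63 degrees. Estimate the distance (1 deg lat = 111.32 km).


dlat_km = 2.6 * 111.32 = 289.432
dlon_km = 3.8 * 111.32 * cos(63) ≈ 192.045
dist = sqrt(289.432^2 + 192.045^2) ≈ 347.4 km

347.4 km


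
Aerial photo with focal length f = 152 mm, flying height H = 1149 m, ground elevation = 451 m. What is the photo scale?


scale = f / (H - h) = 152 mm / 698 m = 152 / 698000 = 1:4592

1:4592


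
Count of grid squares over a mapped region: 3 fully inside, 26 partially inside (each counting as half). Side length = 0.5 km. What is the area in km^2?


effective squares = 3 + 26 * 0.5 = 16.0
area = 16.0 * 0.25 = 4.0 km^2

4.0 km^2


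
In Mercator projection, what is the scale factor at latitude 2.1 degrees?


SF = 1 / cos(2.1) = 1 / 0.999328 = 1.001

1.001


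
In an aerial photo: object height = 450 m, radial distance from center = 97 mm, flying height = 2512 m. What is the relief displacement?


d = h * r / H = 450 * 97 / 2512 = 17.38 mm

17.38 mm


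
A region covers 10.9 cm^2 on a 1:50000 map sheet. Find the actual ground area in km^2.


ground_area = 10.9 * (50000/100)^2 = 2725000.0 m^2 = 2.725 km^2

2.725 km^2


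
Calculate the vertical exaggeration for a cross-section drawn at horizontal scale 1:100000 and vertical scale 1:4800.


VE = horizontal_scale / vertical_scale = 100000 / 4800 ≈ 20.8

20.8x


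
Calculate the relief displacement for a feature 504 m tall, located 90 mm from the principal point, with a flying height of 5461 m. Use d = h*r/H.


d = h * r / H = 504 * 90 / 5461 = 8.31 mm

8.31 mm


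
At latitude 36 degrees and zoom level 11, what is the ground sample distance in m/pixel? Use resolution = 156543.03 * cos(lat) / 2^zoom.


res = 156543.03 * cos(36) / 2^11 = 156543.03 * 0.80901699 / 2048 = 61.84 m/pixel

61.84 m/pixel


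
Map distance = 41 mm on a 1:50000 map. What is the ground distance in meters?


ground = 41 mm * 50000 / 1000 = 2050.0 m

2050.0 m


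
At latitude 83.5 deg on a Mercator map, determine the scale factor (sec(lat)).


SF = 1 / cos(83.5) = 1 / 0.113203 = 8.834

8.834


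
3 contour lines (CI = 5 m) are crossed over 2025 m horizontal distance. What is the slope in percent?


elevation change = 3 * 5 = 15 m
slope = 15 / 2025 * 100 = 0.7%

0.7%


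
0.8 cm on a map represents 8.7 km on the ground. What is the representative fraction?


ground = 8.7 km = 870000 cm; RF denominator = ground / map = 870000 / 0.8 = 1087500; RF = 1:1087500

1:1087500


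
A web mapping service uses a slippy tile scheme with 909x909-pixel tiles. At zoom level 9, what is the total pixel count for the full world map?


tiles per axis = 2^9 = 512
total tiles = 512^2 = 262144
pixels per axis = 512 * 909 = 465408
total pixels = 465408^2 = 216604606464

216604606464 pixels


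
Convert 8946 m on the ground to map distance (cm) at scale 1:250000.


map_cm = 8946 * 100 / 250000 = 3.5784 cm ≈ 3.58 cm

3.58 cm


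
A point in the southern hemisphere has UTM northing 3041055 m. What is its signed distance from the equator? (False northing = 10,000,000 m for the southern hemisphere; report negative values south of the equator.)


For southern: actual = 3041055 - 10000000 = -6958945 m

-6958945 m


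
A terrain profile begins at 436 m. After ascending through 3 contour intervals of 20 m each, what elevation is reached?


elevation = 436 + 3 * 20 = 496 m

496 m


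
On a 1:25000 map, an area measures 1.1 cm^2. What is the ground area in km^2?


ground_area = 1.1 * (25000/100)^2 = 68750.0 m^2 = 0.06875 km^2 ≈ 0.069 km^2

0.069 km^2


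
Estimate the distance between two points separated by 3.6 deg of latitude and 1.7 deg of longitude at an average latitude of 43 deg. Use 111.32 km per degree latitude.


dlat_km = 3.6 * 111.32 = 400.752
dlon_km = 1.7 * 111.32 * cos(43) ≈ 138.404
dist = sqrt(400.752^2 + 138.404^2) ≈ 424.0 km

424.0 km


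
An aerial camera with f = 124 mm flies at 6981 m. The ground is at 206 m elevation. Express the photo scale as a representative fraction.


scale = f / (H - h) = 124 mm / 6775 m = 124 / 6775000 = 1:54637

1:54637


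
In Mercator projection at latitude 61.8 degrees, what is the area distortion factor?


area_distortion = 1/cos^2(61.8) = 4.478

4.478


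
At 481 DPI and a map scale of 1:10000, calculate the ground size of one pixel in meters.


pixel_cm = 2.54 / 481 ≈ 0.005281 cm
ground = pixel_cm * 10000 / 100 = 2.54 * 10000 / (481 * 100) = 25400 / 48100 ≈ 0.53 m

0.53 m


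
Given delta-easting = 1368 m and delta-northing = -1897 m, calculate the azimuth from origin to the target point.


az = atan2(1368, -1897) = 144.2 deg
adjusted to 0-360: 144.2 degrees

144.2 degrees


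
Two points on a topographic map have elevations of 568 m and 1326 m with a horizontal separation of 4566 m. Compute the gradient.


gradient = (1326 - 568) / 4566 = 758 / 4566 = 0.166

0.166


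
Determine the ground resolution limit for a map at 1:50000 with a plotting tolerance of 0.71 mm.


ground = 0.71 mm * 50000 / 1000 = 35.5 m

35.5 m


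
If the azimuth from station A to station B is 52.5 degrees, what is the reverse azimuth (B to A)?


back azimuth = (52.5 + 180) mod 360 = 232.5 degrees

232.5 degrees


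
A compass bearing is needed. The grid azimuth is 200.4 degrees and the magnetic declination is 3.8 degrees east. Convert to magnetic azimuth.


magnetic azimuth = grid azimuth - declination (east +ve)
mag_az = 200.4 - 3.8 = 196.6 degrees

196.6 degrees


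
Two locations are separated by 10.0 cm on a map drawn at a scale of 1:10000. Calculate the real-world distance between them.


ground = 10.0 cm * 10000 / 100 = 1000.0 m = 1.0 km

1.0 km


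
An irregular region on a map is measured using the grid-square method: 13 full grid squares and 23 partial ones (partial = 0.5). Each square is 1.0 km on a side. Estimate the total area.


effective squares = 13 + 23 * 0.5 = 24.5
area = 24.5 * 1.0 = 24.5 km^2

24.5 km^2


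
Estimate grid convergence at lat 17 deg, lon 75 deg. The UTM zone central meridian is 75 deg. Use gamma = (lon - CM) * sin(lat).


gamma = (75 - 75) * sin(17) = 0 * 0.292372 = 0.0 degrees

0.0 degrees


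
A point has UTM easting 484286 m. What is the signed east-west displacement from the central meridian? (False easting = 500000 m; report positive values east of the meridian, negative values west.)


displacement = 484286 - 500000 = -15714 m

-15714 m


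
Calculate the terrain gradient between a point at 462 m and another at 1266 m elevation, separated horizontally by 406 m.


gradient = (1266 - 462) / 406 = 804 / 406 = 1.9803

1.9803


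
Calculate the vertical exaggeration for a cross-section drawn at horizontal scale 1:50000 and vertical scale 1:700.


VE = horizontal_scale / vertical_scale = 50000 / 700 ≈ 71.4

71.4x


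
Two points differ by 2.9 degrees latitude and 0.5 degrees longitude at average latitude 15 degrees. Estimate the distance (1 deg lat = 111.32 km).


dlat_km = 2.9 * 111.32 = 322.828
dlon_km = 0.5 * 111.32 * cos(15) ≈ 53.763
dist = sqrt(322.828^2 + 53.763^2) ≈ 327.3 km

327.3 km


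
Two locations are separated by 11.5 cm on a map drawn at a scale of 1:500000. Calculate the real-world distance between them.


ground = 11.5 cm * 500000 / 100 = 57500.0 m = 57.5 km

57.5 km


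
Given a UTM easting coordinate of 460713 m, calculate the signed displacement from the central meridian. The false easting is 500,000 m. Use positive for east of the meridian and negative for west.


displacement = 460713 - 500000 = -39287 m

-39287 m


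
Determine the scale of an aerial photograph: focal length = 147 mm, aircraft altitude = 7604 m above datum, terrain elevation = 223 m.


scale = f / (H - h) = 147 mm / 7381 m = 147 / 7381000 = 1:50211

1:50211


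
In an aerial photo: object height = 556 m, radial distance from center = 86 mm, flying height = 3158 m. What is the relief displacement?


d = h * r / H = 556 * 86 / 3158 = 15.14 mm

15.14 mm


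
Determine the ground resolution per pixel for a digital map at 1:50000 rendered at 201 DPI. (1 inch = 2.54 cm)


pixel_cm = 2.54 / 201 ≈ 0.012637 cm
ground = pixel_cm * 50000 / 100 = 2.54 * 50000 / (201 * 100) = 127000 / 20100 ≈ 6.32 m

6.32 m


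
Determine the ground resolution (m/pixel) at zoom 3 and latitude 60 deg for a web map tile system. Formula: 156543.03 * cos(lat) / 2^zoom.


res = 156543.03 * cos(60) / 2^3 = 156543.03 * 0.5 / 8 = 9783.94 m/pixel

9783.94 m/pixel


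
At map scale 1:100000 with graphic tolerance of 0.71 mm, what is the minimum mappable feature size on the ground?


ground = 0.71 mm * 100000 / 1000 = 71.0 m

71.0 m


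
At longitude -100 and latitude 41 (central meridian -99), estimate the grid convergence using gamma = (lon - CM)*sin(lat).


gamma = (-100 - -99) * sin(41) = -1 * 0.656059 = -0.656 degrees

-0.656 degrees


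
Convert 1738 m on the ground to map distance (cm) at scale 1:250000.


map_cm = 1738 * 100 / 250000 = 0.6952 cm ≈ 0.7 cm

0.7 cm


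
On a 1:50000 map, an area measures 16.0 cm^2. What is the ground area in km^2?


ground_area = 16.0 * (50000/100)^2 = 4000000.0 m^2 = 4.0 km^2

4.0 km^2


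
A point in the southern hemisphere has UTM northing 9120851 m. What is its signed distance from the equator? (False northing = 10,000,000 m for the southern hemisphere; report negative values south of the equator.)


For southern: actual = 9120851 - 10000000 = -879149 m

-879149 m


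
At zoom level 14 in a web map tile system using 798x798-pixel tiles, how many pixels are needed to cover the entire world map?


tiles per axis = 2^14 = 16384
total tiles = 16384^2 = 268435456
pixels per axis = 16384 * 798 = 13074432
total pixels = 13074432^2 = 170940772122624

170940772122624 pixels


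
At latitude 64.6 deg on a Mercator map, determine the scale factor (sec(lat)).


SF = 1 / cos(64.6) = 1 / 0.428935 = 2.331

2.331


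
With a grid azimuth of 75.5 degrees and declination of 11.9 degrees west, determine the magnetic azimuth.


magnetic azimuth = grid azimuth - declination (east +ve)
mag_az = 75.5 - -11.9 = 87.4 degrees

87.4 degrees


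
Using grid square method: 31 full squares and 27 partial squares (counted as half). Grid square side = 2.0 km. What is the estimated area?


effective squares = 31 + 27 * 0.5 = 44.5
area = 44.5 * 4.0 = 178.0 km^2

178.0 km^2


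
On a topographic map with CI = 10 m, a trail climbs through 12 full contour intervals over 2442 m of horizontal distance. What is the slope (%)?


elevation change = 12 * 10 = 120 m
slope = 120 / 2442 * 100 = 4.9%

4.9%


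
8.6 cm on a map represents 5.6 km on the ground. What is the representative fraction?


ground = 5.6 km = 560000 cm; RF denominator = ground / map = 560000 / 8.6 ≈ 65116; RF = 1:65116

1:65116


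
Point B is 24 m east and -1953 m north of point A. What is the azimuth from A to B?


az = atan2(24, -1953) = 179.3 deg
adjusted to 0-360: 179.3 degrees

179.3 degrees


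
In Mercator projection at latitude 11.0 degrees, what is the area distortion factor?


area_distortion = 1/cos^2(11.0) = 1.038

1.038


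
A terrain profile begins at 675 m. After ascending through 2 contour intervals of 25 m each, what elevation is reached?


elevation = 675 + 2 * 25 = 725 m

725 m


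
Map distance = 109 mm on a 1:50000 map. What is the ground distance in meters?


ground = 109 mm * 50000 / 1000 = 5450.0 m

5450.0 m


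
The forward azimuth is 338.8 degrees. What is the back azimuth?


back azimuth = (338.8 + 180) mod 360 = 158.8 degrees

158.8 degrees


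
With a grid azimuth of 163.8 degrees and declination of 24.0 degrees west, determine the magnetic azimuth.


magnetic azimuth = grid azimuth - declination (east +ve)
mag_az = 163.8 - -24.0 = 187.8 degrees

187.8 degrees


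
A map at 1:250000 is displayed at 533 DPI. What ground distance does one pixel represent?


pixel_cm = 2.54 / 533 ≈ 0.004765 cm
ground = pixel_cm * 250000 / 100 = 2.54 * 250000 / (533 * 100) = 635000 / 53300 ≈ 11.91 m

11.91 m


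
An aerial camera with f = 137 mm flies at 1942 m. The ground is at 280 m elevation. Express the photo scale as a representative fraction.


scale = f / (H - h) = 137 mm / 1662 m = 137 / 1662000 = 1:12131

1:12131


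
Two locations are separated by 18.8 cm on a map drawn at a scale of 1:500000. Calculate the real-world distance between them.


ground = 18.8 cm * 500000 / 100 = 94000.0 m = 94.0 km

94.0 km


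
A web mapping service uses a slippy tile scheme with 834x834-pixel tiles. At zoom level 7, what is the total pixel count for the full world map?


tiles per axis = 2^7 = 128
total tiles = 128^2 = 16384
pixels per axis = 128 * 834 = 106752
total pixels = 106752^2 = 11395989504

11395989504 pixels


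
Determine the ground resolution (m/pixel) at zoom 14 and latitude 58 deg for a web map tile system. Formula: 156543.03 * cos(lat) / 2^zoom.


res = 156543.03 * cos(58) / 2^14 = 156543.03 * 0.52991926 / 16384 = 5.06 m/pixel

5.06 m/pixel


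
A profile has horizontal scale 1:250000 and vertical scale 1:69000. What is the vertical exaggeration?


VE = horizontal_scale / vertical_scale = 250000 / 69000 ≈ 3.6

3.6x


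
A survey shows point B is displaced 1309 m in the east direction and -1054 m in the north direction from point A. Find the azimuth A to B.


az = atan2(1309, -1054) = 128.8 deg
adjusted to 0-360: 128.8 degrees

128.8 degrees


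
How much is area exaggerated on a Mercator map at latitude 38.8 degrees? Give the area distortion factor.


area_distortion = 1/cos^2(38.8) = 1.646

1.646


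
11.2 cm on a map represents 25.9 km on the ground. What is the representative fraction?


ground = 25.9 km = 2590000 cm; RF denominator = ground / map = 2590000 / 11.2 = 231250; RF = 1:231250

1:231250


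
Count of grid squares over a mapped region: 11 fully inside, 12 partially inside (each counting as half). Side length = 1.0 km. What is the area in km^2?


effective squares = 11 + 12 * 0.5 = 17.0
area = 17.0 * 1.0 = 17.0 km^2

17.0 km^2


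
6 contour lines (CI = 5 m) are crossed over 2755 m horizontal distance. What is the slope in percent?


elevation change = 6 * 5 = 30 m
slope = 30 / 2755 * 100 = 1.1%

1.1%


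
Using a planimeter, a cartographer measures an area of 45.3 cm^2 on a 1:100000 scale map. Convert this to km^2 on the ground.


ground_area = 45.3 * (100000/100)^2 = 45300000.0 m^2 = 45.3 km^2

45.3 km^2


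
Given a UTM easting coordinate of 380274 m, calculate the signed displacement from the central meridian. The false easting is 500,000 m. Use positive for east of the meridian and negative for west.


displacement = 380274 - 500000 = -119726 m

-119726 m


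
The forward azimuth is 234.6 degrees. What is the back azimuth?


back azimuth = (234.6 + 180) mod 360 = 54.6 degrees

54.6 degrees


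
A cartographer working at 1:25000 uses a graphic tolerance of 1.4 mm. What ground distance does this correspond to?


ground = 1.4 mm * 25000 / 1000 = 35.0 m

35.0 m


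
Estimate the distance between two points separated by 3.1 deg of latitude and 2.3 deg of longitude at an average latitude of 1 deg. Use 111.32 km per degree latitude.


dlat_km = 3.1 * 111.32 = 345.092
dlon_km = 2.3 * 111.32 * cos(1) ≈ 255.997
dist = sqrt(345.092^2 + 255.997^2) ≈ 429.7 km

429.7 km


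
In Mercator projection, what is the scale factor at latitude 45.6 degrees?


SF = 1 / cos(45.6) = 1 / 0.699663 = 1.429

1.429


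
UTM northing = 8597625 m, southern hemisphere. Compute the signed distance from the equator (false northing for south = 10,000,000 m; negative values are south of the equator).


For southern: actual = 8597625 - 10000000 = -1402375 m

-1402375 m


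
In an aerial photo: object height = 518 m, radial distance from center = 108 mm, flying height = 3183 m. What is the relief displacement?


d = h * r / H = 518 * 108 / 3183 = 17.58 mm

17.58 mm


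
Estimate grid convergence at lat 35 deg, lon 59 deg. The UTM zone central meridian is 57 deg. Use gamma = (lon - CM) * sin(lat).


gamma = (59 - 57) * sin(35) = 2 * 0.573576 = 1.147 degrees

1.147 degrees


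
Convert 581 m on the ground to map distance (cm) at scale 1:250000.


map_cm = 581 * 100 / 250000 = 0.2324 cm ≈ 0.23 cm

0.23 cm


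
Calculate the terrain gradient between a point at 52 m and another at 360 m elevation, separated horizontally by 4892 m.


gradient = (360 - 52) / 4892 = 308 / 4892 = 0.063

0.063


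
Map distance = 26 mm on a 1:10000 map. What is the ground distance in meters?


ground = 26 mm * 10000 / 1000 = 260.0 m

260.0 m


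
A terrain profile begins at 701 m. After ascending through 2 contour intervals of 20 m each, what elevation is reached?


elevation = 701 + 2 * 20 = 741 m

741 m


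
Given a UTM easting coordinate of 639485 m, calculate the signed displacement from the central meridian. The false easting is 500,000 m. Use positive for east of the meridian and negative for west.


displacement = 639485 - 500000 = 139485 m

139485 m


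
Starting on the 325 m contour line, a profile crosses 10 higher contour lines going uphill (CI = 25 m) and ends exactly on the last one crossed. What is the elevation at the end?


elevation = 325 + 10 * 25 = 575 m

575 m


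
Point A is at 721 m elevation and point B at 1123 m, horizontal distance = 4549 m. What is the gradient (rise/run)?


gradient = (1123 - 721) / 4549 = 402 / 4549 = 0.0884

0.0884


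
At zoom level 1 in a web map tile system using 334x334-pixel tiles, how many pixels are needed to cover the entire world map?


tiles per axis = 2^1 = 2
total tiles = 2^2 = 4
pixels per axis = 2 * 334 = 668
total pixels = 668^2 = 446224

446224 pixels


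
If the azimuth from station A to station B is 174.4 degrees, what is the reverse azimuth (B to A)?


back azimuth = (174.4 + 180) mod 360 = 354.4 degrees

354.4 degrees


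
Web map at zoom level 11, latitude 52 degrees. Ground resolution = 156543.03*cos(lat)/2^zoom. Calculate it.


res = 156543.03 * cos(52) / 2^11 = 156543.03 * 0.61566148 / 2048 = 47.06 m/pixel

47.06 m/pixel


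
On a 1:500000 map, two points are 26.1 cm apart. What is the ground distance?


ground = 26.1 cm * 500000 / 100 = 130500.0 m = 130.5 km

130.5 km


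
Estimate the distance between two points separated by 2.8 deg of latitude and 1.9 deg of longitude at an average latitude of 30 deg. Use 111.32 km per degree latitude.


dlat_km = 2.8 * 111.32 = 311.696
dlon_km = 1.9 * 111.32 * cos(30) ≈ 183.171
dist = sqrt(311.696^2 + 183.171^2) ≈ 361.5 km

361.5 km


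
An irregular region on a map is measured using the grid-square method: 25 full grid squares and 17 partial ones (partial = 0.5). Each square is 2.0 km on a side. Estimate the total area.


effective squares = 25 + 17 * 0.5 = 33.5
area = 33.5 * 4.0 = 134.0 km^2

134.0 km^2


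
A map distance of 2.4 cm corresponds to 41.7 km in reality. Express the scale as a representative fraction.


ground = 41.7 km = 4170000 cm; RF denominator = ground / map = 4170000 / 2.4 = 1737500; RF = 1:1737500

1:1737500


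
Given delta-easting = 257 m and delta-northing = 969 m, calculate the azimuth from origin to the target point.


az = atan2(257, 969) = 14.9 deg
adjusted to 0-360: 14.9 degrees

14.9 degrees


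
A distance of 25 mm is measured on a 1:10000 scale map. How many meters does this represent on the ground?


ground = 25 mm * 10000 / 1000 = 250.0 m

250.0 m


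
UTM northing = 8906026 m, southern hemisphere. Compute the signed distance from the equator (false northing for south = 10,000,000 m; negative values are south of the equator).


For southern: actual = 8906026 - 10000000 = -1093974 m

-1093974 m


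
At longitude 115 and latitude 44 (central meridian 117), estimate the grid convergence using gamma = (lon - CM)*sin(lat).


gamma = (115 - 117) * sin(44) = -2 * 0.694658 = -1.389 degrees

-1.389 degrees


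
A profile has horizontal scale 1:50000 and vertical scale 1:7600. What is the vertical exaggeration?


VE = horizontal_scale / vertical_scale = 50000 / 7600 ≈ 6.6

6.6x


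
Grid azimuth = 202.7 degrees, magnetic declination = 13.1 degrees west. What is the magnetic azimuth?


magnetic azimuth = grid azimuth - declination (east +ve)
mag_az = 202.7 - -13.1 = 215.8 degrees

215.8 degrees


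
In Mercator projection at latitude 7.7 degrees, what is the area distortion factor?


area_distortion = 1/cos^2(7.7) = 1.018

1.018


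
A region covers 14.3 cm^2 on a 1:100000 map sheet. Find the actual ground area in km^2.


ground_area = 14.3 * (100000/100)^2 = 14300000.0 m^2 = 14.3 km^2

14.3 km^2


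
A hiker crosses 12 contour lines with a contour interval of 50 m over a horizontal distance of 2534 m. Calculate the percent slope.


elevation change = 12 * 50 = 600 m
slope = 600 / 2534 * 100 = 23.7%

23.7%


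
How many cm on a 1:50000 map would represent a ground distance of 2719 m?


map_cm = 2719 * 100 / 50000 = 5.438 cm ≈ 5.44 cm

5.44 cm


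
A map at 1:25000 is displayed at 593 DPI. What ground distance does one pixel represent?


pixel_cm = 2.54 / 593 ≈ 0.004283 cm
ground = pixel_cm * 25000 / 100 = 2.54 * 25000 / (593 * 100) = 63500 / 59300 ≈ 1.07 m

1.07 m


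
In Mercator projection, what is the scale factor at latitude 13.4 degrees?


SF = 1 / cos(13.4) = 1 / 0.972776 = 1.028

1.028


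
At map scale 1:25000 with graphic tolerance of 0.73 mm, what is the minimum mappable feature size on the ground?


ground = 0.73 mm * 25000 / 1000 = 18.25 m

18.25 m


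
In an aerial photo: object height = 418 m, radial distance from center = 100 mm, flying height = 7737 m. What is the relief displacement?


d = h * r / H = 418 * 100 / 7737 = 5.4 mm

5.4 mm


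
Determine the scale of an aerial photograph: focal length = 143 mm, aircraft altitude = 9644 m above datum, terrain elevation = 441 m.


scale = f / (H - h) = 143 mm / 9203 m = 143 / 9203000 = 1:64357

1:64357


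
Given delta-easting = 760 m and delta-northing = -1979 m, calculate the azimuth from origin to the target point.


az = atan2(760, -1979) = 159.0 deg
adjusted to 0-360: 159.0 degrees

159.0 degrees


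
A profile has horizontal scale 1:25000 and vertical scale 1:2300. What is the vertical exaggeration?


VE = horizontal_scale / vertical_scale = 25000 / 2300 ≈ 10.9

10.9x


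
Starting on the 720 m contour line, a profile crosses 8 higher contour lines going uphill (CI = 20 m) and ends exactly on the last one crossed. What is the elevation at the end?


elevation = 720 + 8 * 20 = 880 m

880 m


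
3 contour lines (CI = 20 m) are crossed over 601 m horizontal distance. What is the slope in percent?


elevation change = 3 * 20 = 60 m
slope = 60 / 601 * 100 = 10.0%

10.0%


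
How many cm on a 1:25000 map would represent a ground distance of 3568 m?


map_cm = 3568 * 100 / 25000 = 14.272 cm ≈ 14.27 cm

14.27 cm


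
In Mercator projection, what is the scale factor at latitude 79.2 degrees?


SF = 1 / cos(79.2) = 1 / 0.187381 = 5.337

5.337


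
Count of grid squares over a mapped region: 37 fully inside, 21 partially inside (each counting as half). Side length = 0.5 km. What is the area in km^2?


effective squares = 37 + 21 * 0.5 = 47.5
area = 47.5 * 0.25 = 11.875 km^2

11.875 km^2


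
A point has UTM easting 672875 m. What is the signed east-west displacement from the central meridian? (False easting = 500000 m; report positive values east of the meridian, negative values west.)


displacement = 672875 - 500000 = 172875 m

172875 m


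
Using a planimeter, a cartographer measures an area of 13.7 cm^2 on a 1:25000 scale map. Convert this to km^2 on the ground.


ground_area = 13.7 * (25000/100)^2 = 856250.0 m^2 = 0.85625 km^2 ≈ 0.856 km^2

0.856 km^2


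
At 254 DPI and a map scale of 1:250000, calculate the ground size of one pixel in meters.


pixel_cm = 2.54 / 254 = 0.01 cm
ground = pixel_cm * 250000 / 100 = 2.54 * 250000 / (254 * 100) = 635000 / 25400 = 25.0 m

25.0 m


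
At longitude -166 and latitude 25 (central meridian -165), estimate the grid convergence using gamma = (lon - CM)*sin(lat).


gamma = (-166 - -165) * sin(25) = -1 * 0.422618 = -0.423 degrees

-0.423 degrees


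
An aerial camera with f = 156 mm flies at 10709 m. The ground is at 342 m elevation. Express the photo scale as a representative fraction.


scale = f / (H - h) = 156 mm / 10367 m = 156 / 10367000 = 1:66455

1:66455


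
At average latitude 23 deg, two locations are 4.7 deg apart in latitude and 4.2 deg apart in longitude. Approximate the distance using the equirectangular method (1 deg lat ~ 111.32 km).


dlat_km = 4.7 * 111.32 = 523.204
dlon_km = 4.2 * 111.32 * cos(23) ≈ 430.377
dist = sqrt(523.204^2 + 430.377^2) ≈ 677.5 km

677.5 km


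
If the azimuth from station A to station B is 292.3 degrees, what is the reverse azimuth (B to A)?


back azimuth = (292.3 + 180) mod 360 = 112.3 degrees

112.3 degrees


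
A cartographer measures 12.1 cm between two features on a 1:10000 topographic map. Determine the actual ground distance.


ground = 12.1 cm * 10000 / 100 = 1210.0 m = 1.21 km

1.21 km


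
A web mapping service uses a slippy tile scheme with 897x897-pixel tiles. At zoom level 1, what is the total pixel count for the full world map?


tiles per axis = 2^1 = 2
total tiles = 2^2 = 4
pixels per axis = 2 * 897 = 1794
total pixels = 1794^2 = 3218436

3218436 pixels


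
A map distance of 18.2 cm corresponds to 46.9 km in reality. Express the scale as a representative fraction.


ground = 46.9 km = 4690000 cm; RF denominator = ground / map = 4690000 / 18.2 ≈ 257692; RF = 1:257692

1:257692


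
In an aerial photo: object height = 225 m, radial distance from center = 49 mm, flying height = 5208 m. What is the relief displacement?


d = h * r / H = 225 * 49 / 5208 = 2.12 mm

2.12 mm


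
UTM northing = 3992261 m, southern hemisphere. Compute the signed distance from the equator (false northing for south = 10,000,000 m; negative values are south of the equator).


For southern: actual = 3992261 - 10000000 = -6007739 m

-6007739 m


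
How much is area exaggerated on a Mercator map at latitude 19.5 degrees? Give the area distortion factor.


area_distortion = 1/cos^2(19.5) = 1.125

1.125


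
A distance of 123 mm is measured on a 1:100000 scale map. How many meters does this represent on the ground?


ground = 123 mm * 100000 / 1000 = 12300.0 m

12300.0 m


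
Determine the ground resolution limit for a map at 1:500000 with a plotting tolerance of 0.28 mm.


ground = 0.28 mm * 500000 / 1000 = 140.0 m

140.0 m


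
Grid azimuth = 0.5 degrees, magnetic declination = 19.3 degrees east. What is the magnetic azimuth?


magnetic azimuth = grid azimuth - declination (east +ve)
mag_az = 0.5 - 19.3 = 341.2 degrees

341.2 degrees


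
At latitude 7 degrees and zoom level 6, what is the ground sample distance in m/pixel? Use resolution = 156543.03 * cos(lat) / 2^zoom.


res = 156543.03 * cos(7) / 2^6 = 156543.03 * 0.99254615 / 64 = 2427.75 m/pixel

2427.75 m/pixel


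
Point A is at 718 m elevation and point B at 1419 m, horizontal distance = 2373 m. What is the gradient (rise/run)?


gradient = (1419 - 718) / 2373 = 701 / 2373 = 0.2954

0.2954


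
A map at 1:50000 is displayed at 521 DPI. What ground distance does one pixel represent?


pixel_cm = 2.54 / 521 ≈ 0.004875 cm
ground = pixel_cm * 50000 / 100 = 2.54 * 50000 / (521 * 100) = 127000 / 52100 ≈ 2.44 m

2.44 m


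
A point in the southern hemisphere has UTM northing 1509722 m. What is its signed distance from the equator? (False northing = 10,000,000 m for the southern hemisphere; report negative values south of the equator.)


For southern: actual = 1509722 - 10000000 = -8490278 m

-8490278 m


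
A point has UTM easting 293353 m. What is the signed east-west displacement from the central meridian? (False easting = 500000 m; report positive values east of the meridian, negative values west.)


displacement = 293353 - 500000 = -206647 m

-206647 m


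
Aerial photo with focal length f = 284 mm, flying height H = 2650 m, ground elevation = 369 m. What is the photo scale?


scale = f / (H - h) = 284 mm / 2281 m = 284 / 2281000 = 1:8032

1:8032
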